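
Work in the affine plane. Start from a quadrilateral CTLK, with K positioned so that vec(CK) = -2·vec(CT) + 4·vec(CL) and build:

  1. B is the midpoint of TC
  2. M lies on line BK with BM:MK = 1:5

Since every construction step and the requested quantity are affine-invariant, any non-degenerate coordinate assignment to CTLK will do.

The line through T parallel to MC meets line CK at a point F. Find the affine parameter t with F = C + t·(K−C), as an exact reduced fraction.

t = -2/5

Set C = (0, 0), T = (1, 0), L = (0, 1), K = (-2, 4); any affine frame gives the same invariant.
1. B is the midpoint of TC ⇒ B = (1/2, 0)
2. M lies on line BK with BM:MK = 1:5 ⇒ M = (1/12, 2/3)
through T parallel to MC: direction (-1/12, -2/3); meets CK at F = (4/5, -8/5)
F = C + t·(K−C) with t = -2/5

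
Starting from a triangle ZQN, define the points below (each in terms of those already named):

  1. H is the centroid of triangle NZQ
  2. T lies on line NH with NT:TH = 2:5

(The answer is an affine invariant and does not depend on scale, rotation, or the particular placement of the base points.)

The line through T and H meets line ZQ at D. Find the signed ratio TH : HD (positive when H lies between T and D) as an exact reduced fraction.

Assign Z = (0, 0), Q = (1, 0), N = (0, 1) — the answer is frame-independent, so this choice is without loss of generality.
1. H is the centroid of triangle NZQ ⇒ H = (1/3, 1/3)
2. T lies on line NH with NT:TH = 2:5 ⇒ T = (2/21, 17/21)
line TH meets ZQ at D = (1/2, 0)
H = T + t·(D−T) with t = 10/17, so TH:HD = 10/17:7/17

TH:HD = 10/7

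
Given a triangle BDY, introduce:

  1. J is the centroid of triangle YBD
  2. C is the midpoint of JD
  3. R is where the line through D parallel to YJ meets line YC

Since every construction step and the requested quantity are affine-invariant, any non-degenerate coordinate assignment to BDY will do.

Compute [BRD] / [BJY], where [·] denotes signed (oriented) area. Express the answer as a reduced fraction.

Choose coordinates B = (0, 0), D = (1, 0), Y = (0, 1).
1. J is the centroid of triangle YBD ⇒ J = (1/3, 1/3)
2. C is the midpoint of JD ⇒ C = (2/3, 1/6)
3. R is where the line through D parallel to YJ meets line YC ⇒ R = (4/3, -2/3)
2·[BRD] = 2/3, 2·[BJY] = 1/3
[BRD]:[BJY] = 2/3:1/3 = 2

[BRD]:[BJY] = 2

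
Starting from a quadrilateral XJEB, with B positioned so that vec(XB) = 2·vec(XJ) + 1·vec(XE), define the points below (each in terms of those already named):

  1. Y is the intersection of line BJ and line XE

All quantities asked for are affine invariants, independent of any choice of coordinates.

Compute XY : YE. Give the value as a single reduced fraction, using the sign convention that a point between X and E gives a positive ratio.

Work in coordinates with X = (0, 0), J = (1, 0), E = (0, 1), B = (2, 1).
1. Y is the intersection of line BJ and line XE ⇒ Y = (0, -1)
Y = X + t·(E−X) with t = -1, so XY:YE = t:(1−t) = -1:2

XY:YE = -1/2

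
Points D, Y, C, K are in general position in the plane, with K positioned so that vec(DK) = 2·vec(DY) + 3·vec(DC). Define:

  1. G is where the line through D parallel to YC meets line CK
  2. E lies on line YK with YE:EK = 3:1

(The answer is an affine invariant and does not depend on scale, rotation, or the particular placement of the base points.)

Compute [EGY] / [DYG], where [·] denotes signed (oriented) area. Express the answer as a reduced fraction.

[EGY]:[DYG] = 15/2

Work in coordinates with D = (0, 0), Y = (1, 0), C = (0, 1), K = (2, 3).
1. G is where the line through D parallel to YC meets line CK ⇒ G = (-1/2, 1/2)
2. E lies on line YK with YE:EK = 3:1 ⇒ E = (7/4, 9/4)
2·[EGY] = 15/4, 2·[DYG] = 1/2
[EGY]:[DYG] = 15/4:1/2 = 15/2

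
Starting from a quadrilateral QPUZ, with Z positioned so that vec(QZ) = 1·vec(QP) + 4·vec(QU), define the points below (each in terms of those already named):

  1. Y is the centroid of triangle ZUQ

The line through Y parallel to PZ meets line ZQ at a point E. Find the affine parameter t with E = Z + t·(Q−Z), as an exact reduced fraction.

t = 2/3

Set Q = (0, 0), P = (1, 0), U = (0, 1), Z = (1, 4); any affine frame gives the same invariant.
1. Y is the centroid of triangle ZUQ ⇒ Y = (1/3, 5/3)
through Y parallel to PZ: direction (0, 4); meets ZQ at E = (1/3, 4/3)
E = Z + t·(Q−Z) with t = 2/3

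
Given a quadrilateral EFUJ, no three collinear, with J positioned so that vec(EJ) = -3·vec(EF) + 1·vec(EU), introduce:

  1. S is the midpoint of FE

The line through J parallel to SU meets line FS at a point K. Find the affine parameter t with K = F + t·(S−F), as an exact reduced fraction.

Assign E = (0, 0), F = (1, 0), U = (0, 1), J = (-3, 1) — the answer is frame-independent, so this choice is without loss of generality.
1. S is the midpoint of FE ⇒ S = (1/2, 0)
through J parallel to SU: direction (-1/2, 1); meets FS at K = (-5/2, 0)
K = F + t·(S−F) with t = 7

t = 7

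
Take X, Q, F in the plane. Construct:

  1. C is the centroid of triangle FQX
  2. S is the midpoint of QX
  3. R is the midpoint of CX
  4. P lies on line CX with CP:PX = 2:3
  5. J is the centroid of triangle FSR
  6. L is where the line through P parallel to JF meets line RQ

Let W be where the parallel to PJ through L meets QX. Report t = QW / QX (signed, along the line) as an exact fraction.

t = 232/289

Set X = (0, 0), Q = (1, 0), F = (0, 1); any affine frame gives the same invariant.
1. C is the centroid of triangle FQX ⇒ C = (1/3, 1/3)
2. S is the midpoint of QX ⇒ S = (1/2, 0)
3. R is the midpoint of CX ⇒ R = (1/6, 1/6)
4. P lies on line CX with CP:PX = 2:3 ⇒ P = (1/5, 1/5)
5. J is the centroid of triangle FSR ⇒ J = (2/9, 7/18)
6. L is where the line through P parallel to JF meets line RQ ⇒ L = (11/51, 8/51)
through L parallel to PJ: direction (1/45, 17/90); meets QX at W = (57/289, 0)
W = Q + t·(X−Q) with t = 232/289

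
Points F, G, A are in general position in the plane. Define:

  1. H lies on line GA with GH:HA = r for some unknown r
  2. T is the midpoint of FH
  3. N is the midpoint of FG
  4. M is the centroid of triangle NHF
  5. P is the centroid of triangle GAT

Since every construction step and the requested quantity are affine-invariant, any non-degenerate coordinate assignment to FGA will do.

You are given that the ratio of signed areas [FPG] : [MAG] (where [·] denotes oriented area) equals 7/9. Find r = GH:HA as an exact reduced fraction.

Assign F = (0, 0), G = (1, 0), A = (0, 1) — the answer is frame-independent, so this choice is without loss of generality.
1. With GH:HA = r, write λ = r/(r+1) so H = G + λ·(A−G); H is affine-linear in λ
2. T is the midpoint of FH ⇒ T is an affine combination of earlier points and hence also affine-linear in λ
3. N is the midpoint of FG ⇒ N = (1/2, 0)
4. M is the centroid of triangle NHF ⇒ M is an affine combination of earlier points and hence also affine-linear in λ
5. P is the centroid of triangle GAT ⇒ P is an affine combination of earlier points and hence also affine-linear in λ
Every point depending on H is an affine combination of H and λ-independent points, so each such coordinate is linear in λ; the λ² term in each signed area is a multiple of (A−G)×(A−G) = 0, so 2·[FPG] and 2·[MAG] are each linear in λ. Evaluating at λ=0 and λ=1:
  2·[FPG] = -1/6·λ − 1/3,   2·[MAG] = -1/2
So [FPG]:[MAG] = (-1/6·λ − 1/3) / (-1/2). Setting this equal to 7/9:
  -1/6·λ − 1/3 = 7/9·(-1/2)  ⇒  λ = 1/3
Then r = λ/(1−λ) = (1/3)/(2/3) = 1/2. Check: with r = 1/2, H = (2/3, 1/3) and [FPG]:[MAG] = 7/9 as required.

r = 1/2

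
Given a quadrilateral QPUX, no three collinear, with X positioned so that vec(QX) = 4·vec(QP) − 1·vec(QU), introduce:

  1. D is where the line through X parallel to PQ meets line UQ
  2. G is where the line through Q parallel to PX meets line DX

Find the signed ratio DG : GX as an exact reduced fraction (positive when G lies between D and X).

Choose coordinates Q = (0, 0), P = (1, 0), U = (0, 1), X = (4, -1).
1. D is where the line through X parallel to PQ meets line UQ ⇒ D = (0, -1)
2. G is where the line through Q parallel to PX meets line DX ⇒ G = (3, -1)
G = D + t·(X−D) with t = 3/4, so DG:GX = t:(1−t) = 3/4:1/4

DG:GX = 3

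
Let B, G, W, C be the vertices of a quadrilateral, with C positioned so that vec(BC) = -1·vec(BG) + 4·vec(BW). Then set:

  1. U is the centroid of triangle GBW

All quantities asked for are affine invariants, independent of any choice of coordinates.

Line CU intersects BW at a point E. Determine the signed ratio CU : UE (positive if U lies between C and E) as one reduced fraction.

Choose coordinates B = (0, 0), G = (1, 0), W = (0, 1), C = (-1, 4).
1. U is the centroid of triangle GBW ⇒ U = (1/3, 1/3)
line CU meets BW at E = (0, 5/4)
U = C + t·(E−C) with t = 4/3, so CU:UE = 4/3:-1/3

CU:UE = -4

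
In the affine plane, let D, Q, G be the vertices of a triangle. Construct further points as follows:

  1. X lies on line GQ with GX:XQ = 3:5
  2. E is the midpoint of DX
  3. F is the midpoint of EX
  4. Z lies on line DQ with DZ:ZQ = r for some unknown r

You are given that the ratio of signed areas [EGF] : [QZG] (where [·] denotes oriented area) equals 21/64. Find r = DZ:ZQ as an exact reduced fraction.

r = 5/2

Choose coordinates D = (0, 0), Q = (1, 0), G = (0, 1).
1. X lies on line GQ with GX:XQ = 3:5 ⇒ X = (3/8, 5/8)
2. E is the midpoint of DX ⇒ E = (3/16, 5/16)
3. F is the midpoint of EX ⇒ F = (9/32, 15/32)
4. With DZ:ZQ = r, write λ = r/(r+1) so Z = D + λ·(Q−D); Z is affine-linear in λ
Every point depending on Z is an affine combination of Z and λ-independent points, so each such coordinate is linear in λ; the λ² term in each signed area is a multiple of (Q−D)×(Q−D) = 0, so 2·[EGF] and 2·[QZG] are each linear in λ. Evaluating at λ=0 and λ=1:
  2·[EGF] = -3/32,   2·[QZG] = λ − 1
So [EGF]:[QZG] = (-3/32) / (λ − 1). Setting this equal to 21/64:
  -3/32 = 21/64·(λ − 1)  ⇒  λ = 5/7
Then r = λ/(1−λ) = (5/7)/(2/7) = 5/2. Check: with r = 5/2, Z = (5/7, 0) and [EGF]:[QZG] = 21/64 as required.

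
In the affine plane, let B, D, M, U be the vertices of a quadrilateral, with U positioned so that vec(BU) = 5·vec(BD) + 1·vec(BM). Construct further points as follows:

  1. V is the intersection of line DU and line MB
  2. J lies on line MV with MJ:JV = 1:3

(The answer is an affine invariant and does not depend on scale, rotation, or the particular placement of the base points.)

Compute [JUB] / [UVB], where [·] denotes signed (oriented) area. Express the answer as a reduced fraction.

[JUB]:[UVB] = 11/4

Set B = (0, 0), D = (1, 0), M = (0, 1), U = (5, 1); any affine frame gives the same invariant.
1. V is the intersection of line DU and line MB ⇒ V = (0, -1/4)
2. J lies on line MV with MJ:JV = 1:3 ⇒ J = (0, 11/16)
2·[JUB] = -55/16, 2·[UVB] = -5/4
[JUB]:[UVB] = -55/16:-5/4 = 11/4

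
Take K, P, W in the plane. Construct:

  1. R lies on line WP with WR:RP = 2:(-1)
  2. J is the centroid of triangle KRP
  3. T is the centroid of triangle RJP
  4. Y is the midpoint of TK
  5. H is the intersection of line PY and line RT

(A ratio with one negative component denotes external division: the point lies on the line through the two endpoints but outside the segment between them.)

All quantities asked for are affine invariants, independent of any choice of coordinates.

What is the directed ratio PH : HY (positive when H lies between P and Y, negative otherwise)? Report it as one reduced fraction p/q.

PH:HY = 1/2

Work in coordinates with K = (0, 0), P = (1, 0), W = (0, 1).
1. R lies on line WP with WR:RP = 2:(-1) ⇒ R = (2, -1)
2. J is the centroid of triangle KRP ⇒ J = (1, -1/3)
3. T is the centroid of triangle RJP ⇒ T = (4/3, -4/9)
4. Y is the midpoint of TK ⇒ Y = (2/3, -2/9)
5. H is the intersection of line PY and line RT ⇒ H = (8/9, -2/27)
H = P + t·(Y−P) with t = 1/3, so PH:HY = t:(1−t) = 1/3:2/3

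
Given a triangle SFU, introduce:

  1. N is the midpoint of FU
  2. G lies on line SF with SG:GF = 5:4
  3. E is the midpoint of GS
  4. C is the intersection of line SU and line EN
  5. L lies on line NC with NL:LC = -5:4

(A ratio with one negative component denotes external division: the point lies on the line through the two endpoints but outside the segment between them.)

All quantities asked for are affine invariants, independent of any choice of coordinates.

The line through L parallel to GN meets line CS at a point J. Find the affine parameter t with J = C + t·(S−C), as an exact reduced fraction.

t = -36

Set S = (0, 0), F = (1, 0), U = (0, 1); any affine frame gives the same invariant.
1. N is the midpoint of FU ⇒ N = (1/2, 1/2)
2. G lies on line SF with SG:GF = 5:4 ⇒ G = (5/9, 0)
3. E is the midpoint of GS ⇒ E = (5/18, 0)
4. C is the intersection of line SU and line EN ⇒ C = (0, -5/8)
5. L lies on line NC with NL:LC = -5:4 ⇒ L = (-2, -41/8)
through L parallel to GN: direction (-1/18, 1/2); meets CS at J = (0, -185/8)
J = C + t·(S−C) with t = -36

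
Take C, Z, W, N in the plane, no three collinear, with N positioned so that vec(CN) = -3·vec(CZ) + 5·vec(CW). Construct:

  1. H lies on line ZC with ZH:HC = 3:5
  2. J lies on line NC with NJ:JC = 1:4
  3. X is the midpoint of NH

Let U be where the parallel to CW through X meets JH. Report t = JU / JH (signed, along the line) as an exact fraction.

Choose coordinates C = (0, 0), Z = (1, 0), W = (0, 1), N = (-3, 5).
1. H lies on line ZC with ZH:HC = 3:5 ⇒ H = (5/8, 0)
2. J lies on line NC with NJ:JC = 1:4 ⇒ J = (-12/5, 4)
3. X is the midpoint of NH ⇒ X = (-19/16, 5/2)
through X parallel to CW: direction (0, 1); meets JH at U = (-19/16, 290/121)
U = J + t·(H−J) with t = 97/242

t = 97/242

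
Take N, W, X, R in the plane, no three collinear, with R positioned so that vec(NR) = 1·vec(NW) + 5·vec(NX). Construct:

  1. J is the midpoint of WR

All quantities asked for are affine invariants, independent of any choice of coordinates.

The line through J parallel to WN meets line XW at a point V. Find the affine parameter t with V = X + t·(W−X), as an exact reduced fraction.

t = -3/2

Choose coordinates N = (0, 0), W = (1, 0), X = (0, 1), R = (1, 5).
1. J is the midpoint of WR ⇒ J = (1, 5/2)
through J parallel to WN: direction (-1, 0); meets XW at V = (-3/2, 5/2)
V = X + t·(W−X) with t = -3/2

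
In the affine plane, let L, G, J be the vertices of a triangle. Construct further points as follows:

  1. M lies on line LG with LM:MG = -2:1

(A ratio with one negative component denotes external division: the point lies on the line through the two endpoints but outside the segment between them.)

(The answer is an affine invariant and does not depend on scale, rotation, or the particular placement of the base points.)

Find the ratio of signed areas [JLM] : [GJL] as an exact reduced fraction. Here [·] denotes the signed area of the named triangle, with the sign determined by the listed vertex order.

Assign L = (0, 0), G = (1, 0), J = (0, 1) — the answer is frame-independent, so this choice is without loss of generality.
1. M lies on line LG with LM:MG = -2:1 ⇒ M = (2, 0)
2·[JLM] = 2, 2·[GJL] = 1
[JLM]:[GJL] = 2:1 = 2

[JLM]:[GJL] = 2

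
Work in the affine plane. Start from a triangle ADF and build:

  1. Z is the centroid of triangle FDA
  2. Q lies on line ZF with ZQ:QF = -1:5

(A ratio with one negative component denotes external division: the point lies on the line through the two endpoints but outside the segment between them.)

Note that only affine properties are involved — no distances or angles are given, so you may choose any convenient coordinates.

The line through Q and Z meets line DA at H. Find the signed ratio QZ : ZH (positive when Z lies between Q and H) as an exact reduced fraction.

Set A = (0, 0), D = (1, 0), F = (0, 1); any affine frame gives the same invariant.
1. Z is the centroid of triangle FDA ⇒ Z = (1/3, 1/3)
2. Q lies on line ZF with ZQ:QF = -1:5 ⇒ Q = (5/12, 1/6)
line QZ meets DA at H = (1/2, 0)
Z = Q + t·(H−Q) with t = -1, so QZ:ZH = -1:2

QZ:ZH = -1/2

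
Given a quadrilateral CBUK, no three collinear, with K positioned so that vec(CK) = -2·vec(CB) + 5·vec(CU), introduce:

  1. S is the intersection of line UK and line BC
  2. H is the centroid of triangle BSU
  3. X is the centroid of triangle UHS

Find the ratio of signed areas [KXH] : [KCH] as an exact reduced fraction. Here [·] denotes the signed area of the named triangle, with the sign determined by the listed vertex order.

[KXH]:[KCH] = 3/19

Work in coordinates with C = (0, 0), B = (1, 0), U = (0, 1), K = (-2, 5).
1. S is the intersection of line UK and line BC ⇒ S = (1/2, 0)
2. H is the centroid of triangle BSU ⇒ H = (1/2, 1/3)
3. X is the centroid of triangle UHS ⇒ X = (1/3, 4/9)
2·[KXH] = 1/2, 2·[KCH] = 19/6
[KXH]:[KCH] = 1/2:19/6 = 3/19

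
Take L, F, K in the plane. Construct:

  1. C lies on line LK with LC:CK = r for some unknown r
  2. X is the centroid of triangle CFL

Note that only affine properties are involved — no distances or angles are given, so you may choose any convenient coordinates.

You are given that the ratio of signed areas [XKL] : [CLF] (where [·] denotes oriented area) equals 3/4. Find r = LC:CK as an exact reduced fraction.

r = 4/5

Work in coordinates with L = (0, 0), F = (1, 0), K = (0, 1).
1. With LC:CK = r, write λ = r/(r+1) so C = L + λ·(K−L); C is affine-linear in λ
2. X is the centroid of triangle CFL ⇒ X is an affine combination of earlier points and hence also affine-linear in λ
Every point depending on C is an affine combination of C and λ-independent points, so each such coordinate is linear in λ; the λ² term in each signed area is a multiple of (K−L)×(K−L) = 0, so 2·[XKL] and 2·[CLF] are each linear in λ. Evaluating at λ=0 and λ=1:
  2·[XKL] = 1/3,   2·[CLF] = λ
So [XKL]:[CLF] = (1/3) / (λ). Setting this equal to 3/4:
  1/3 = 3/4·(λ)  ⇒  λ = 4/9
Then r = λ/(1−λ) = (4/9)/(5/9) = 4/5. Check: with r = 4/5, C = (0, 4/9) and [XKL]:[CLF] = 3/4 as required.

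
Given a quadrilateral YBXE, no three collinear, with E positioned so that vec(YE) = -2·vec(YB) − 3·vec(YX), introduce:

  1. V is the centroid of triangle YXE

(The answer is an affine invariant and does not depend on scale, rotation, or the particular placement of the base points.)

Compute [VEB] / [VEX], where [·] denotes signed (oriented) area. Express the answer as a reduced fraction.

Set Y = (0, 0), B = (1, 0), X = (0, 1), E = (-2, -3); any affine frame gives the same invariant.
1. V is the centroid of triangle YXE ⇒ V = (-2/3, -2/3)
2·[VEB] = 3, 2·[VEX] = -2/3
[VEB]:[VEX] = 3:-2/3 = -9/2

[VEB]:[VEX] = -9/2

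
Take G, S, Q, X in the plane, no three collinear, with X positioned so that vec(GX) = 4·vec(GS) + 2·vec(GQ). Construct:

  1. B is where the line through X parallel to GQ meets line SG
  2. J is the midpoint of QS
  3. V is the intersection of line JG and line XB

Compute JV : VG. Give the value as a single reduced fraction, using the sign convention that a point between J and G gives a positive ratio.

JV:VG = -7/8

Set G = (0, 0), S = (1, 0), Q = (0, 1), X = (4, 2); any affine frame gives the same invariant.
1. B is where the line through X parallel to GQ meets line SG ⇒ B = (4, 0)
2. J is the midpoint of QS ⇒ J = (1/2, 1/2)
3. V is the intersection of line JG and line XB ⇒ V = (4, 4)
V = J + t·(G−J) with t = -7, so JV:VG = t:(1−t) = -7:8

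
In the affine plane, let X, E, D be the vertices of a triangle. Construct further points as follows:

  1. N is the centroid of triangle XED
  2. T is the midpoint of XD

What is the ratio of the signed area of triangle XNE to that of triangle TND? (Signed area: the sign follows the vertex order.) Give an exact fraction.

Work in coordinates with X = (0, 0), E = (1, 0), D = (0, 1).
1. N is the centroid of triangle XED ⇒ N = (1/3, 1/3)
2. T is the midpoint of XD ⇒ T = (0, 1/2)
2·[XNE] = -1/3, 2·[TND] = 1/6
[XNE]:[TND] = -1/3:1/6 = -2

[XNE]:[TND] = -2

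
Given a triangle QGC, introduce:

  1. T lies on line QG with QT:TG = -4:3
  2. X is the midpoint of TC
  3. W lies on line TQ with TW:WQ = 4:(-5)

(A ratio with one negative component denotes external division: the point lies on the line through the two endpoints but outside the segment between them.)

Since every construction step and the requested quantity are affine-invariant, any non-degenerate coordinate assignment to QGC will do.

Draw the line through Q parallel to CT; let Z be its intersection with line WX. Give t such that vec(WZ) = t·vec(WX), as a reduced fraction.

Work in coordinates with Q = (0, 0), G = (1, 0), C = (0, 1).
1. T lies on line QG with QT:TG = -4:3 ⇒ T = (4, 0)
2. X is the midpoint of TC ⇒ X = (2, 1/2)
3. W lies on line TQ with TW:WQ = 4:(-5) ⇒ W = (20, 0)
through Q parallel to CT: direction (4, -1); meets WX at Z = (-5/2, 5/8)
Z = W + t·(X−W) with t = 5/4

t = 5/4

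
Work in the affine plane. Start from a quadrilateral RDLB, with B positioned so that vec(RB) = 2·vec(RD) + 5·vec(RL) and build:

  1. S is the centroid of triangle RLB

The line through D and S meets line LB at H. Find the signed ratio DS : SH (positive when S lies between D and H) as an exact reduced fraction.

Choose coordinates R = (0, 0), D = (1, 0), L = (0, 1), B = (2, 5).
1. S is the centroid of triangle RLB ⇒ S = (2/3, 2)
line DS meets LB at H = (5/8, 9/4)
S = D + t·(H−D) with t = 8/9, so DS:SH = 8/9:1/9

DS:SH = 8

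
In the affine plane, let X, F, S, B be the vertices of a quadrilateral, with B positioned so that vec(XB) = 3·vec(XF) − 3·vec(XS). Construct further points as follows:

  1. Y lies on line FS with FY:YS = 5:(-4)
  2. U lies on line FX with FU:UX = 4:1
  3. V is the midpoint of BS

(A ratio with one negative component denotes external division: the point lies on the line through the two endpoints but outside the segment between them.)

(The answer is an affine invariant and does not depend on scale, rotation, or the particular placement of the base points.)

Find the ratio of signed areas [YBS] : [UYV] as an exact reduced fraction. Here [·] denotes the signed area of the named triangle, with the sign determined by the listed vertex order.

Assign X = (0, 0), F = (1, 0), S = (0, 1), B = (3, -3) — the answer is frame-independent, so this choice is without loss of generality.
1. Y lies on line FS with FY:YS = 5:(-4) ⇒ Y = (-4, 5)
2. U lies on line FX with FU:UX = 4:1 ⇒ U = (1/5, 0)
3. V is the midpoint of BS ⇒ V = (3/2, -1)
2·[YBS] = 4, 2·[UYV] = -23/10
[YBS]:[UYV] = 4:-23/10 = -40/23

[YBS]:[UYV] = -40/23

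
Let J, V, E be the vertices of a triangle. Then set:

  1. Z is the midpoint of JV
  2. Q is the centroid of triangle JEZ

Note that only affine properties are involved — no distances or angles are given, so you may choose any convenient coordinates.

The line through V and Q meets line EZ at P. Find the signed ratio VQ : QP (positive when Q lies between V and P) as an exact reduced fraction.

Choose coordinates J = (0, 0), V = (1, 0), E = (0, 1).
1. Z is the midpoint of JV ⇒ Z = (1/2, 0)
2. Q is the centroid of triangle JEZ ⇒ Q = (1/6, 1/3)
line VQ meets EZ at P = (3/8, 1/4)
Q = V + t·(P−V) with t = 4/3, so VQ:QP = 4/3:-1/3

VQ:QP = -4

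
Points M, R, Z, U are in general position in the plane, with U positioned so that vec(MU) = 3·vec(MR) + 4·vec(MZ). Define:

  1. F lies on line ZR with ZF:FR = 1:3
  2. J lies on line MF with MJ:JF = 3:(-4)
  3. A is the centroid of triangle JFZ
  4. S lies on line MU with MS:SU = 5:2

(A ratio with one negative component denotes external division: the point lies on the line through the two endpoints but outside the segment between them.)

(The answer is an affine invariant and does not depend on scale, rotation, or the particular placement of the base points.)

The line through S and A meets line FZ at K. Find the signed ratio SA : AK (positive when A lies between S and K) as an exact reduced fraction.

SA:AK = -4

Choose coordinates M = (0, 0), R = (1, 0), Z = (0, 1), U = (3, 4).
1. F lies on line ZR with ZF:FR = 1:3 ⇒ F = (1/4, 3/4)
2. J lies on line MF with MJ:JF = 3:(-4) ⇒ J = (-3/4, -9/4)
3. A is the centroid of triangle JFZ ⇒ A = (-1/6, -1/6)
4. S lies on line MU with MS:SU = 5:2 ⇒ S = (15/7, 20/7)
line SA meets FZ at K = (23/56, 33/56)
A = S + t·(K−S) with t = 4/3, so SA:AK = 4/3:-1/3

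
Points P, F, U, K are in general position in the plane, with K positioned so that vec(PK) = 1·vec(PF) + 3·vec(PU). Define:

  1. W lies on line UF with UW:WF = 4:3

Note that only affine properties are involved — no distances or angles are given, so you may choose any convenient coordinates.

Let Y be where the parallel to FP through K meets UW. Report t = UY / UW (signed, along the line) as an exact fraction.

t = -7/2

Work in coordinates with P = (0, 0), F = (1, 0), U = (0, 1), K = (1, 3).
1. W lies on line UF with UW:WF = 4:3 ⇒ W = (4/7, 3/7)
through K parallel to FP: direction (-1, 0); meets UW at Y = (-2, 3)
Y = U + t·(W−U) with t = -7/2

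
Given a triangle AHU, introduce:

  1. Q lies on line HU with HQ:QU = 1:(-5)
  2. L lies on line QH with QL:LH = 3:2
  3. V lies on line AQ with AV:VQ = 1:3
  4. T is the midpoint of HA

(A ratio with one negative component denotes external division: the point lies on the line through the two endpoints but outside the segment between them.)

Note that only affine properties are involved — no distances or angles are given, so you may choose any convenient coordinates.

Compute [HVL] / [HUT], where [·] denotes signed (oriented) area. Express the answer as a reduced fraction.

Assign A = (0, 0), H = (1, 0), U = (0, 1) — the answer is frame-independent, so this choice is without loss of generality.
1. Q lies on line HU with HQ:QU = 1:(-5) ⇒ Q = (5/4, -1/4)
2. L lies on line QH with QL:LH = 3:2 ⇒ L = (11/10, -1/10)
3. V lies on line AQ with AV:VQ = 1:3 ⇒ V = (5/16, -1/16)
4. T is the midpoint of HA ⇒ T = (1/2, 0)
2·[HVL] = 3/40, 2·[HUT] = 1/2
[HVL]:[HUT] = 3/40:1/2 = 3/20

[HVL]:[HUT] = 3/20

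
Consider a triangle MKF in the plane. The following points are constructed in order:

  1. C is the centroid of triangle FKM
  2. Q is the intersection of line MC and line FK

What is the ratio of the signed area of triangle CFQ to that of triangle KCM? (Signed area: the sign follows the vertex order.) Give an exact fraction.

Choose coordinates M = (0, 0), K = (1, 0), F = (0, 1).
1. C is the centroid of triangle FKM ⇒ C = (1/3, 1/3)
2. Q is the intersection of line MC and line FK ⇒ Q = (1/2, 1/2)
2·[CFQ] = -1/6, 2·[KCM] = 1/3
[CFQ]:[KCM] = -1/6:1/3 = -1/2

[CFQ]:[KCM] = -1/2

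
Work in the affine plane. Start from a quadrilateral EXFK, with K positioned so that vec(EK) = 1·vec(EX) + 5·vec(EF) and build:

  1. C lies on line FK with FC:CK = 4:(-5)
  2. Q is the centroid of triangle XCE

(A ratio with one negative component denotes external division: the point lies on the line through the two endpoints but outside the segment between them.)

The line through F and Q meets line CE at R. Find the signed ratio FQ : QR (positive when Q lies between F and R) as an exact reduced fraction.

FQ:QR = -9/5

Choose coordinates E = (0, 0), X = (1, 0), F = (0, 1), K = (1, 5).
1. C lies on line FK with FC:CK = 4:(-5) ⇒ C = (-4, -15)
2. Q is the centroid of triangle XCE ⇒ Q = (-1, -5)
line FQ meets CE at R = (-4/9, -5/3)
Q = F + t·(R−F) with t = 9/4, so FQ:QR = 9/4:-5/4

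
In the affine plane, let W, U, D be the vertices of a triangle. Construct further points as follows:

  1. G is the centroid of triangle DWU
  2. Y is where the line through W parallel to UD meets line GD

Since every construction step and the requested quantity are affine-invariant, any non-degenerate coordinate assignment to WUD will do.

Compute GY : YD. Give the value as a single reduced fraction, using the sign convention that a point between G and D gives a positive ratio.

Assign W = (0, 0), U = (1, 0), D = (0, 1) — the answer is frame-independent, so this choice is without loss of generality.
1. G is the centroid of triangle DWU ⇒ G = (1/3, 1/3)
2. Y is where the line through W parallel to UD meets line GD ⇒ Y = (1, -1)
Y = G + t·(D−G) with t = -2, so GY:YD = t:(1−t) = -2:3

GY:YD = -2/3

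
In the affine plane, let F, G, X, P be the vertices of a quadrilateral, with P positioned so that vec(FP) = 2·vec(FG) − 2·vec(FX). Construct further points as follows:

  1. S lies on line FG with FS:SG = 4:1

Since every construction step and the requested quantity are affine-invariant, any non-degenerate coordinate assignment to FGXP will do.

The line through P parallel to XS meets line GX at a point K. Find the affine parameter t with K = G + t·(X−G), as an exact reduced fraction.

t = 3

Assign F = (0, 0), G = (1, 0), X = (0, 1), P = (2, -2) — the answer is frame-independent, so this choice is without loss of generality.
1. S lies on line FG with FS:SG = 4:1 ⇒ S = (4/5, 0)
through P parallel to XS: direction (4/5, -1); meets GX at K = (-2, 3)
K = G + t·(X−G) with t = 3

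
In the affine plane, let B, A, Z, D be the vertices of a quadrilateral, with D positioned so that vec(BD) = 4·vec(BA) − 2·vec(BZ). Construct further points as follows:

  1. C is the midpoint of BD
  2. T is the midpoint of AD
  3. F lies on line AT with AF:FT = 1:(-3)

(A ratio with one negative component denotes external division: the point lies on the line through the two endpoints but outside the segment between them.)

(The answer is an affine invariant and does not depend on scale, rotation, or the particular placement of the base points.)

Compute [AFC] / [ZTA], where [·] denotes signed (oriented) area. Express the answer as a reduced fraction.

[AFC]:[ZTA] = -1/2

Choose coordinates B = (0, 0), A = (1, 0), Z = (0, 1), D = (4, -2).
1. C is the midpoint of BD ⇒ C = (2, -1)
2. T is the midpoint of AD ⇒ T = (5/2, -1)
3. F lies on line AT with AF:FT = 1:(-3) ⇒ F = (1/4, 1/2)
2·[AFC] = 1/4, 2·[ZTA] = -1/2
[AFC]:[ZTA] = 1/4:-1/2 = -1/2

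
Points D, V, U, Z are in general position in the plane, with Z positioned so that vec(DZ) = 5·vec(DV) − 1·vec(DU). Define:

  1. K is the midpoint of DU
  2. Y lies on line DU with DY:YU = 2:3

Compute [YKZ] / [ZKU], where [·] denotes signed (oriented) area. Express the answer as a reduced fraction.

Set D = (0, 0), V = (1, 0), U = (0, 1), Z = (5, -1); any affine frame gives the same invariant.
1. K is the midpoint of DU ⇒ K = (0, 1/2)
2. Y lies on line DU with DY:YU = 2:3 ⇒ Y = (0, 2/5)
2·[YKZ] = -1/2, 2·[ZKU] = -5/2
[YKZ]:[ZKU] = -1/2:-5/2 = 1/5

[YKZ]:[ZKU] = 1/5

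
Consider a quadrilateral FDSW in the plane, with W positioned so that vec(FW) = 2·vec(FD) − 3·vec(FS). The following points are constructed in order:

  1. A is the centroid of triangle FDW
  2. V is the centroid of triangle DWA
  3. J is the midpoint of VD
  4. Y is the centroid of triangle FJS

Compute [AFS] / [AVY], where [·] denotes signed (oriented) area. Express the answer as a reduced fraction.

Work in coordinates with F = (0, 0), D = (1, 0), S = (0, 1), W = (2, -3).
1. A is the centroid of triangle FDW ⇒ A = (1, -1)
2. V is the centroid of triangle DWA ⇒ V = (4/3, -4/3)
3. J is the midpoint of VD ⇒ J = (7/6, -2/3)
4. Y is the centroid of triangle FJS ⇒ Y = (7/18, 1/9)
2·[AFS] = -1, 2·[AVY] = 1/6
[AFS]:[AVY] = -1:1/6 = -6

[AFS]:[AVY] = -6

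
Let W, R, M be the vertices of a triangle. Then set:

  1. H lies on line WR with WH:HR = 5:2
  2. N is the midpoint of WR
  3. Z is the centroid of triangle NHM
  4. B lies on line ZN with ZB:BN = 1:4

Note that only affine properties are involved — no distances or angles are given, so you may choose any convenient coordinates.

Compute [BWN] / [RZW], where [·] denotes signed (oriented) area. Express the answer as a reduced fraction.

Assign W = (0, 0), R = (1, 0), M = (0, 1) — the answer is frame-independent, so this choice is without loss of generality.
1. H lies on line WR with WH:HR = 5:2 ⇒ H = (5/7, 0)
2. N is the midpoint of WR ⇒ N = (1/2, 0)
3. Z is the centroid of triangle NHM ⇒ Z = (17/42, 1/3)
4. B lies on line ZN with ZB:BN = 1:4 ⇒ B = (89/210, 4/15)
2·[BWN] = 2/15, 2·[RZW] = 1/3
[BWN]:[RZW] = 2/15:1/3 = 2/5

[BWN]:[RZW] = 2/5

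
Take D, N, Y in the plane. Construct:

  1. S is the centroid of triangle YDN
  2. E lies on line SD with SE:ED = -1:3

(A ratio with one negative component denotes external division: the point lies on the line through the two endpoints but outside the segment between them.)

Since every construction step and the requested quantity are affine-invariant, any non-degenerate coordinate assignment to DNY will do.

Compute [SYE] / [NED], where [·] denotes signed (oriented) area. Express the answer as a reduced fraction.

Work in coordinates with D = (0, 0), N = (1, 0), Y = (0, 1).
1. S is the centroid of triangle YDN ⇒ S = (1/3, 1/3)
2. E lies on line SD with SE:ED = -1:3 ⇒ E = (1/2, 1/2)
2·[SYE] = -1/6, 2·[NED] = 1/2
[SYE]:[NED] = -1/6:1/2 = -1/3

[SYE]:[NED] = -1/3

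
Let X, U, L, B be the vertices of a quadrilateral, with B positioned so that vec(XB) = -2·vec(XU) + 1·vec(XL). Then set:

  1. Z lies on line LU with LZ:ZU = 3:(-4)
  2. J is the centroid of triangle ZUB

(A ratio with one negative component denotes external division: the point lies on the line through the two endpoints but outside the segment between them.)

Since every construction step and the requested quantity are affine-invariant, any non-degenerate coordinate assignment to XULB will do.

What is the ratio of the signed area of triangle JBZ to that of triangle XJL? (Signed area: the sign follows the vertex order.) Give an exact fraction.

[JBZ]:[XJL] = 2

Work in coordinates with X = (0, 0), U = (1, 0), L = (0, 1), B = (-2, 1).
1. Z lies on line LU with LZ:ZU = 3:(-4) ⇒ Z = (-3, 4)
2. J is the centroid of triangle ZUB ⇒ J = (-4/3, 5/3)
2·[JBZ] = -8/3, 2·[XJL] = -4/3
[JBZ]:[XJL] = -8/3:-4/3 = 2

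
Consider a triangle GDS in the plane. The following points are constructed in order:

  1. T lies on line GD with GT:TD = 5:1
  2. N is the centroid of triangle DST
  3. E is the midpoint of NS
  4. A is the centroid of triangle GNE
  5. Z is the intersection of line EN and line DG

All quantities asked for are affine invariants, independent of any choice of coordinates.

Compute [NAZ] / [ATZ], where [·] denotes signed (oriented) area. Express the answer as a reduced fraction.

[NAZ]:[ATZ] = 11/3

Set G = (0, 0), D = (1, 0), S = (0, 1); any affine frame gives the same invariant.
1. T lies on line GD with GT:TD = 5:1 ⇒ T = (5/6, 0)
2. N is the centroid of triangle DST ⇒ N = (11/18, 1/3)
3. E is the midpoint of NS ⇒ E = (11/36, 2/3)
4. A is the centroid of triangle GNE ⇒ A = (11/36, 1/3)
5. Z is the intersection of line EN and line DG ⇒ Z = (11/12, 0)
2·[NAZ] = 11/108, 2·[ATZ] = 1/36
[NAZ]:[ATZ] = 11/108:1/36 = 11/3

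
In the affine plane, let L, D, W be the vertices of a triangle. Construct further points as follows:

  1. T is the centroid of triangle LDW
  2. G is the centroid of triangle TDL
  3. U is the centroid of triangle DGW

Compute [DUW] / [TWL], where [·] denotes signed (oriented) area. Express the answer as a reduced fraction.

Assign L = (0, 0), D = (1, 0), W = (0, 1) — the answer is frame-independent, so this choice is without loss of generality.
1. T is the centroid of triangle LDW ⇒ T = (1/3, 1/3)
2. G is the centroid of triangle TDL ⇒ G = (4/9, 1/9)
3. U is the centroid of triangle DGW ⇒ U = (13/27, 10/27)
2·[DUW] = -4/27, 2·[TWL] = 1/3
[DUW]:[TWL] = -4/27:1/3 = -4/9

[DUW]:[TWL] = -4/9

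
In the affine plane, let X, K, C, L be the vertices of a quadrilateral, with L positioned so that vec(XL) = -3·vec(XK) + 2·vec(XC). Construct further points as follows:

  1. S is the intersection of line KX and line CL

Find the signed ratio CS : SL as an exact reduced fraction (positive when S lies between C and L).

Work in coordinates with X = (0, 0), K = (1, 0), C = (0, 1), L = (-3, 2).
1. S is the intersection of line KX and line CL ⇒ S = (3, 0)
S = C + t·(L−C) with t = -1, so CS:SL = t:(1−t) = -1:2

CS:SL = -1/2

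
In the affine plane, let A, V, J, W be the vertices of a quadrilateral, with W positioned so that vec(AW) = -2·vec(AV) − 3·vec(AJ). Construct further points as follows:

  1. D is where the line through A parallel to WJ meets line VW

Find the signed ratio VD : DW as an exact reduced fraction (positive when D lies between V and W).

VD:DW = 2

Choose coordinates A = (0, 0), V = (1, 0), J = (0, 1), W = (-2, -3).
1. D is where the line through A parallel to WJ meets line VW ⇒ D = (-1, -2)
D = V + t·(W−V) with t = 2/3, so VD:DW = t:(1−t) = 2/3:1/3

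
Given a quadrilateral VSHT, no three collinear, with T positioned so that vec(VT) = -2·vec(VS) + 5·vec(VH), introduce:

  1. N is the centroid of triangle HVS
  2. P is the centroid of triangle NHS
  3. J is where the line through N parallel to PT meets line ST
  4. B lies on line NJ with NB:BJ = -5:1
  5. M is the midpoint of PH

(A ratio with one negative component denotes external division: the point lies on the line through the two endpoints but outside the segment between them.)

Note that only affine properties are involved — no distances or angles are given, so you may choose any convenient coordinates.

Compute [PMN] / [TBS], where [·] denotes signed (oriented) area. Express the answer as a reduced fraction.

[PMN]:[TBS] = -2/21

Assign V = (0, 0), S = (1, 0), H = (0, 1), T = (-2, 5) — the answer is frame-independent, so this choice is without loss of generality.
1. N is the centroid of triangle HVS ⇒ N = (1/3, 1/3)
2. P is the centroid of triangle NHS ⇒ P = (4/9, 4/9)
3. J is where the line through N parallel to PT meets line ST ⇒ J = (-47/13, 100/13)
4. B lies on line NJ with NB:BJ = -5:1 ⇒ B = (-359/78, 1487/156)
5. M is the midpoint of PH ⇒ M = (2/9, 13/18)
2·[PMN] = 1/18, 2·[TBS] = -7/12
[PMN]:[TBS] = 1/18:-7/12 = -2/21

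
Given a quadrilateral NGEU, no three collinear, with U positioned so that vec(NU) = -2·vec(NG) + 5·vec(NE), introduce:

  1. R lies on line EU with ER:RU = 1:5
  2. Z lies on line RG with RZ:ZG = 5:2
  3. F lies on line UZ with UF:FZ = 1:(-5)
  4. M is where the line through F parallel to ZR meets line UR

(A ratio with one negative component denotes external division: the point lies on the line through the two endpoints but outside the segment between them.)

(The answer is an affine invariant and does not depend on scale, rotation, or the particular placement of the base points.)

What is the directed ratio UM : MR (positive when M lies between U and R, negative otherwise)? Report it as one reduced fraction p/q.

Set N = (0, 0), G = (1, 0), E = (0, 1), U = (-2, 5); any affine frame gives the same invariant.
1. R lies on line EU with ER:RU = 1:5 ⇒ R = (-1/3, 5/3)
2. Z lies on line RG with RZ:ZG = 5:2 ⇒ Z = (13/21, 10/21)
3. F lies on line UZ with UF:FZ = 1:(-5) ⇒ F = (-223/84, 515/84)
4. M is where the line through F parallel to ZR meets line UR ⇒ M = (-29/12, 35/6)
M = U + t·(R−U) with t = -1/4, so UM:MR = t:(1−t) = -1/4:5/4

UM:MR = -1/5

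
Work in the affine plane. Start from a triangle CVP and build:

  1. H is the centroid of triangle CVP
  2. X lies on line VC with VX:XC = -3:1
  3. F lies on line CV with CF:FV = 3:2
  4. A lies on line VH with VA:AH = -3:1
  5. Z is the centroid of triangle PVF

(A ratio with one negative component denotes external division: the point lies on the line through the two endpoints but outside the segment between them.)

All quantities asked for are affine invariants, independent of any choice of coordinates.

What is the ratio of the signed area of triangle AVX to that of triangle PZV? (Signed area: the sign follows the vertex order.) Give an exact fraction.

Choose coordinates C = (0, 0), V = (1, 0), P = (0, 1).
1. H is the centroid of triangle CVP ⇒ H = (1/3, 1/3)
2. X lies on line VC with VX:XC = -3:1 ⇒ X = (-1/2, 0)
3. F lies on line CV with CF:FV = 3:2 ⇒ F = (3/5, 0)
4. A lies on line VH with VA:AH = -3:1 ⇒ A = (0, 1/2)
5. Z is the centroid of triangle PVF ⇒ Z = (8/15, 1/3)
2·[AVX] = -3/4, 2·[PZV] = 2/15
[AVX]:[PZV] = -3/4:2/15 = -45/8

[AVX]:[PZV] = -45/8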